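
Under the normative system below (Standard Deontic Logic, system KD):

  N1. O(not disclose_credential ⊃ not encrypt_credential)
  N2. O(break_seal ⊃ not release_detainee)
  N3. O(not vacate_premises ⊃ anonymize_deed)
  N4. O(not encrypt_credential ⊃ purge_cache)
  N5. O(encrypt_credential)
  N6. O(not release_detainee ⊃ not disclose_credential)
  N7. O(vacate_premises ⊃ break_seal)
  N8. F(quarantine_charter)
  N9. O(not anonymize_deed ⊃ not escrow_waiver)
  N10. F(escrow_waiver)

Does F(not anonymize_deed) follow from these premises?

Yes

Premise 5 gives O(encrypt_credential).
The contrapositive of premise 1 (O(not disclose_credential ⊃ not encrypt_credential)) is O(encrypt_credential ⊃ disclose_credential), and O(encrypt_credential) is already established, so O(disclose_credential).
Premise 6, O(not release_detainee ⊃ not disclose_credential), contraposes to O(disclose_credential ⊃ release_detainee); with O(disclose_credential) we get O(release_detainee).
Premise 2, O(break_seal ⊃ not release_detainee), contraposes to O(release_detainee ⊃ not break_seal); with O(release_detainee) we get O(not break_seal).
The contrapositive of premise 7 (O(vacate_premises ⊃ break_seal)) is O(not break_seal ⊃ not vacate_premises), and O(not break_seal) is already established, so O(not vacate_premises).
Premise 3 is O(not vacate_premises ⊃ anonymize_deed); since O(not vacate_premises), deontic closure gives O(anonymize_deed).
Premises 4, 8, 9, 10 do not contribute to this derivation.
So O(anonymize_deed) holds, i.e. F(not anonymize_deed). The claim follows.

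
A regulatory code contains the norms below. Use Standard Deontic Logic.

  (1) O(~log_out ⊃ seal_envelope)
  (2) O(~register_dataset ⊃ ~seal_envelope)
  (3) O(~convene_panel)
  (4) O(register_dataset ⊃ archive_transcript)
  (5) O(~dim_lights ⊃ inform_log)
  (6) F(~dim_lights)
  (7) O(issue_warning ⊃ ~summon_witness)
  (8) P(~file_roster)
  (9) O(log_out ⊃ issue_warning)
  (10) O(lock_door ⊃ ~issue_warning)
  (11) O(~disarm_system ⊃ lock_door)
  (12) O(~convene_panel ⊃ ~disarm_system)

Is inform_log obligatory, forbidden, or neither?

Neither

Premise 5 is O(~dim_lights ⊃ inform_log), but O(~dim_lights) is not derivable from the premises, so it does not yield O(inform_log).
No premise or chain of K-axiom applications forces O(inform_log), and none forces O(~inform_log). So inform_log is neither obligatory nor forbidden under these norms.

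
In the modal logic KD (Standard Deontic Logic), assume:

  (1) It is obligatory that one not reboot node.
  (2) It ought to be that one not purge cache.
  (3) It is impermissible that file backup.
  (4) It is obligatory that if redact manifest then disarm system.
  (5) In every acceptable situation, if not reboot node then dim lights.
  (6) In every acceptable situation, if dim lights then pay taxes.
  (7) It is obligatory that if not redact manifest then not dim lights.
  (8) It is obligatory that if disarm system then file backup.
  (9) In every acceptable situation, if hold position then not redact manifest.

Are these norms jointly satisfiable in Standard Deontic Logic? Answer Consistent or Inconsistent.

Premise 3 is F(file_backup), i.e. O(¬file_backup).
The contrapositive of premise 8 (O(disarm_system → file_backup)) is O(¬file_backup → ¬disarm_system), and O(¬file_backup) is already established, so O(¬disarm_system).
The contrapositive of premise 4 (O(redact_manifest → disarm_system)) is O(¬disarm_system → ¬redact_manifest), and O(¬disarm_system) is already established, so O(¬redact_manifest).
From O(¬redact_manifest) and premise 7, O(¬redact_manifest → ¬dim_lights), we obtain O(¬dim_lights).
The contrapositive of premise 5 (O(¬reboot_node → dim_lights)) is O(¬dim_lights → reboot_node), and O(¬dim_lights) is already established, so O(reboot_node).
However, premise 1 gives O(¬reboot_node).
We now have both O(reboot_node) and O(¬reboot_node) — reboot_node is simultaneously obligatory and forbidden, violating the D-axiom.

Inconsistent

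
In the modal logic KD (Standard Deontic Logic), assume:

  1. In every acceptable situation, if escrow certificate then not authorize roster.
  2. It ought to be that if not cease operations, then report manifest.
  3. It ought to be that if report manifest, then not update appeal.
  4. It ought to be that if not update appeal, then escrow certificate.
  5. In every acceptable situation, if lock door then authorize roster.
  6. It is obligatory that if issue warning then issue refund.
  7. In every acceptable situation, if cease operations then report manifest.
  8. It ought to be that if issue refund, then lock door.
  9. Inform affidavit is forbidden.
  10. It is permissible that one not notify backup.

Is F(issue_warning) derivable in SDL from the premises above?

Yes

Premises 2 and 7 are O(¬cease_operations → report_manifest) and O(cease_operations → report_manifest); every ideal world satisfies ¬cease_operations or cease_operations, so in either case report_manifest holds — hence O(report_manifest).
Premise 3 is O(report_manifest → ¬update_appeal); since O(report_manifest), deontic closure gives O(¬update_appeal).
Applying K to premise 4 (O(¬update_appeal → escrow_certificate)) and O(¬update_appeal) yields O(escrow_certificate).
Premise 1 is O(escrow_certificate → ¬authorize_roster); since O(escrow_certificate), deontic closure gives O(¬authorize_roster).
The contrapositive of premise 5 (O(lock_door → authorize_roster)) is O(¬authorize_roster → ¬lock_door), and O(¬authorize_roster) is already established, so O(¬lock_door).
Premise 8 is O(issue_refund → lock_door); contrapositively O(¬lock_door → ¬issue_refund). Since O(¬lock_door) holds, K gives O(¬issue_refund).
Premise 6 is O(issue_warning → issue_refund); contrapositively O(¬issue_refund → ¬issue_warning). Since O(¬issue_refund) holds, K gives O(¬issue_warning).
Premises 9, 10 do not contribute to this derivation.
So O(¬issue_warning) holds, i.e. F(issue_warning). The claim follows.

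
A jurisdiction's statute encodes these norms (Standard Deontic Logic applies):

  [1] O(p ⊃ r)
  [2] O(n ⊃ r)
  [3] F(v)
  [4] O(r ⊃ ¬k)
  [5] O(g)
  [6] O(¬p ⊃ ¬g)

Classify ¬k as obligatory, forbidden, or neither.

Obligatory

Premise 5 gives O(g).
Premise 6, O(¬p ⊃ ¬g), contraposes to O(g ⊃ p); with O(g) we get O(p).
From O(p) and premise 1, O(p ⊃ r), we obtain O(r).
Premise 4 is O(r ⊃ ¬k); since O(r), deontic closure gives O(¬k).
Premises 2, 3 do not contribute to this derivation.
Hence ¬k is obligatory.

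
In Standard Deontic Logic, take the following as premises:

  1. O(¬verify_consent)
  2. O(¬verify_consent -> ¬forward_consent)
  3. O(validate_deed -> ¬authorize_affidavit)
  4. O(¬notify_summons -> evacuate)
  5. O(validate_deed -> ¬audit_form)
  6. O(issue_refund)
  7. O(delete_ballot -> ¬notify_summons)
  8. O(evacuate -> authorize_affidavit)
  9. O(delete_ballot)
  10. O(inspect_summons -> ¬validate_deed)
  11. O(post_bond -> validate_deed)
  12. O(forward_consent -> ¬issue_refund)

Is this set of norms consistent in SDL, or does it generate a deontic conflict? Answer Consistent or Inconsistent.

Premise 12 is O(forward_consent -> ¬issue_refund), but O(forward_consent) is not derivable from the premises, so it does not yield O(¬issue_refund).
So O(¬issue_refund) is not derivable, and the apparent clash with O(issue_refund) does not arise.
A world satisfying every obligation exists (e.g. audit_form=false, authorize_affidavit=true, delete_ballot=true, evacuate=true, forward_consent=false, inspect_summons=false, issue_refund=true, notify_summons=false, post_bond=false, validate_deed=false, verify_consent=false); no atom is both obligatory and forbidden, so the set is consistent.

Consistent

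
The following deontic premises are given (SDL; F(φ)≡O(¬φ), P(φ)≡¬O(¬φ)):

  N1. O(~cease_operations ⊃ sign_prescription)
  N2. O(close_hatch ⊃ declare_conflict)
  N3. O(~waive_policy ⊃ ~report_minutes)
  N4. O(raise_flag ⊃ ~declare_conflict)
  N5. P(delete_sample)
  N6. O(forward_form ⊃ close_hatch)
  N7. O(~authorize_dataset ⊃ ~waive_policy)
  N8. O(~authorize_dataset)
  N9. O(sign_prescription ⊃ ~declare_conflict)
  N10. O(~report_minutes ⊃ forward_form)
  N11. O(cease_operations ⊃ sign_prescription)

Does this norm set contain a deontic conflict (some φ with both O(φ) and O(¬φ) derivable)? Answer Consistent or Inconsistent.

Premises 11 and 1 cover both cases: O(cease_operations ⊃ sign_prescription) and O(~cease_operations ⊃ sign_prescription). Since cease_operations ∨ ~cease_operations is a tautology, O(sign_prescription) follows.
Premise 9 is O(sign_prescription ⊃ ~declare_conflict); since O(sign_prescription), deontic closure gives O(~declare_conflict).
Premise 2, O(close_hatch ⊃ declare_conflict), contraposes to O(~declare_conflict ⊃ ~close_hatch); with O(~declare_conflict) we get O(~close_hatch).
The contrapositive of premise 6 (O(forward_form ⊃ close_hatch)) is O(~close_hatch ⊃ ~forward_form), and O(~close_hatch) is already established, so O(~forward_form).
Premise 10 is O(~report_minutes ⊃ forward_form); contrapositively O(~forward_form ⊃ report_minutes). Since O(~forward_form) holds, K gives O(report_minutes).
Premise 3 is O(~waive_policy ⊃ ~report_minutes); contrapositively O(report_minutes ⊃ waive_policy). Since O(report_minutes) holds, K gives O(waive_policy).
Premise 7 is O(~authorize_dataset ⊃ ~waive_policy); contrapositively O(waive_policy ⊃ authorize_dataset). Since O(waive_policy) holds, K gives O(authorize_dataset).
Yet premise 8 states O(~authorize_dataset).
We now have both O(authorize_dataset) and O(~authorize_dataset) — authorize_dataset is simultaneously obligatory and forbidden, violating the D-axiom.

Inconsistent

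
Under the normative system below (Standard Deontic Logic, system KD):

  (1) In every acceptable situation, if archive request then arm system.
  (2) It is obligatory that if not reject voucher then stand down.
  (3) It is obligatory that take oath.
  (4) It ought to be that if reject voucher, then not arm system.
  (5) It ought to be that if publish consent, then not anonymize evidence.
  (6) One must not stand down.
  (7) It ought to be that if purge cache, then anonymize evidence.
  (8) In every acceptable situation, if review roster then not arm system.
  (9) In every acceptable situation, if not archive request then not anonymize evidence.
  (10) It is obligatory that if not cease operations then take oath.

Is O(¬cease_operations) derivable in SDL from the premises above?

Premise 10 is O(¬cease_operations → take_oath); even if O(take_oath) held, inferring O(¬cease_operations) would be affirming the consequent — invalid.
No other premise forces O(¬cease_operations). An ideal world satisfying every premise can still have ¬cease_operations false, so O(¬cease_operations) is not derivable.

No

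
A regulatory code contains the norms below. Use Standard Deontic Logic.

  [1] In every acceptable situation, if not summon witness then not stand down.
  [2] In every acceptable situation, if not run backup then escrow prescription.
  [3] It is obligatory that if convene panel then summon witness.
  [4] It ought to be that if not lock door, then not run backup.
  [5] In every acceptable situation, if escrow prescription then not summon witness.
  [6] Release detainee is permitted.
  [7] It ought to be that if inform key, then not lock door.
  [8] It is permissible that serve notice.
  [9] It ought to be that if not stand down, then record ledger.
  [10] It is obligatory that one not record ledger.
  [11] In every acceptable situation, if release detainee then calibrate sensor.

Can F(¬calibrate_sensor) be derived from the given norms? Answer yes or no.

Premise 11 is O(release_detainee → calibrate_sensor), but O(release_detainee) is not derivable from the premises (the permission P(release_detainee) asserts only ¬O(¬release_detainee), not O(release_detainee)), so it does not yield O(calibrate_sensor).
No other premise forces O(calibrate_sensor). An ideal world satisfying every premise can still have ¬calibrate_sensor true, so F(¬calibrate_sensor) is not derivable.

No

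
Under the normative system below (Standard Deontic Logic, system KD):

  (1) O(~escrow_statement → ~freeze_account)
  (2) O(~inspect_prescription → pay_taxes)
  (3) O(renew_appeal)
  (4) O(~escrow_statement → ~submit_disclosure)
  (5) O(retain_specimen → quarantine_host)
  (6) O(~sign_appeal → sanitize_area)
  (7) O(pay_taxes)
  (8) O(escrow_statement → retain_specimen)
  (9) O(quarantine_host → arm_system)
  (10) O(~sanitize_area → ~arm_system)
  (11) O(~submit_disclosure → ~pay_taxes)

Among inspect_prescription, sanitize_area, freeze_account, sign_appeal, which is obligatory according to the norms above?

Premise 7 states O(pay_taxes) outright.
The contrapositive of premise 11 (O(~submit_disclosure → ~pay_taxes)) is O(pay_taxes → submit_disclosure), and O(pay_taxes) is already established, so O(submit_disclosure).
Premise 4, O(~escrow_statement → ~submit_disclosure), contraposes to O(submit_disclosure → escrow_statement); with O(submit_disclosure) we get O(escrow_statement).
From O(escrow_statement) and premise 8, O(escrow_statement → retain_specimen), we obtain O(retain_specimen).
Premise 5 is O(retain_specimen → quarantine_host); since O(retain_specimen), deontic closure gives O(quarantine_host).
From O(quarantine_host) and premise 9, O(quarantine_host → arm_system), we obtain O(arm_system).
Premise 10, O(~sanitize_area → ~arm_system), contraposes to O(arm_system → sanitize_area); with O(arm_system) we get O(sanitize_area).
So O(sanitize_area) holds — sanitize_area is obligatory. None of the other listed options is made obligatory by any chain of premises.

sanitize_area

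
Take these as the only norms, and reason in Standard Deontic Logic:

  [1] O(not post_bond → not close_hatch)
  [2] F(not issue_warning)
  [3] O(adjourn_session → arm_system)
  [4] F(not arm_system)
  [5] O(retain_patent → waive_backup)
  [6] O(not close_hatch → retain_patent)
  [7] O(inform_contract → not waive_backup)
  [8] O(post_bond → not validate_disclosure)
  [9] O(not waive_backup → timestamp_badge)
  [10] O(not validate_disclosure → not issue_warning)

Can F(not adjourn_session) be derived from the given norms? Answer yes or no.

No

Premise 3 is O(adjourn_session → arm_system); even if O(arm_system) held, inferring O(adjourn_session) would be affirming the consequent — invalid.
No other premise forces O(adjourn_session). An ideal world satisfying every premise can still have not adjourn_session true, so F(not adjourn_session) is not derivable.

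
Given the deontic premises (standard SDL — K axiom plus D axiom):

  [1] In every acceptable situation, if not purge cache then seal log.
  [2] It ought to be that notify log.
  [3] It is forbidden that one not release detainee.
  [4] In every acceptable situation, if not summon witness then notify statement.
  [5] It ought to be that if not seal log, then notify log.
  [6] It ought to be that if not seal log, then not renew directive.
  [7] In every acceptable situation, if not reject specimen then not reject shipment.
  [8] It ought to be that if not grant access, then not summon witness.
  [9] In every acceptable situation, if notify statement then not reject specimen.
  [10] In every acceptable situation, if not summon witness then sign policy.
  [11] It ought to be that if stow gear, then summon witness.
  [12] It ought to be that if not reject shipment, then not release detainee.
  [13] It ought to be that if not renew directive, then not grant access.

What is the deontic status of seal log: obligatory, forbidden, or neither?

Obligatory

Premise 3 is F(¬release_detainee), i.e. O(release_detainee).
Premise 12, O(¬reject_shipment → ¬release_detainee), contraposes to O(release_detainee → reject_shipment); with O(release_detainee) we get O(reject_shipment).
Premise 7, O(¬reject_specimen → ¬reject_shipment), contraposes to O(reject_shipment → reject_specimen); with O(reject_shipment) we get O(reject_specimen).
Premise 9, O(notify_statement → ¬reject_specimen), contraposes to O(reject_specimen → ¬notify_statement); with O(reject_specimen) we get O(¬notify_statement).
Premise 4, O(¬summon_witness → notify_statement), contraposes to O(¬notify_statement → summon_witness); with O(¬notify_statement) we get O(summon_witness).
Premise 8, O(¬grant_access → ¬summon_witness), contraposes to O(summon_witness → grant_access); with O(summon_witness) we get O(grant_access).
The contrapositive of premise 13 (O(¬renew_directive → ¬grant_access)) is O(grant_access → renew_directive), and O(grant_access) is already established, so O(renew_directive).
Premise 6 is O(¬seal_log → ¬renew_directive); contrapositively O(renew_directive → seal_log). Since O(renew_directive) holds, K gives O(seal_log).
Premises 1, 2, 5, 10, 11 do not contribute to this derivation.
Hence seal_log is obligatory.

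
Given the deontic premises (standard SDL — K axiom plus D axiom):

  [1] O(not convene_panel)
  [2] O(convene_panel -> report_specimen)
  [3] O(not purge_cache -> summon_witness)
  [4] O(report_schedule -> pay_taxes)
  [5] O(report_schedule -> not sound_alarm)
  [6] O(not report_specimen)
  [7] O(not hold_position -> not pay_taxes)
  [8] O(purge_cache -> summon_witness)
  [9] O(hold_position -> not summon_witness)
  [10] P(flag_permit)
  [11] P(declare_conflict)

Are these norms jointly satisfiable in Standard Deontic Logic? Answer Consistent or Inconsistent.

Premise 2 is O(convene_panel -> report_specimen), but O(convene_panel) is not derivable from the premises, so it does not yield O(report_specimen).
So O(report_specimen) is not derivable, and the apparent clash with O(not report_specimen) does not arise.
A world satisfying every obligation exists (e.g. convene_panel=false, declare_conflict=false, flag_permit=false, hold_position=false, pay_taxes=false, purge_cache=false, report_schedule=false, report_specimen=false, sound_alarm=false, summon_witness=true); no atom is both obligatory and forbidden, so the set is consistent.

Consistent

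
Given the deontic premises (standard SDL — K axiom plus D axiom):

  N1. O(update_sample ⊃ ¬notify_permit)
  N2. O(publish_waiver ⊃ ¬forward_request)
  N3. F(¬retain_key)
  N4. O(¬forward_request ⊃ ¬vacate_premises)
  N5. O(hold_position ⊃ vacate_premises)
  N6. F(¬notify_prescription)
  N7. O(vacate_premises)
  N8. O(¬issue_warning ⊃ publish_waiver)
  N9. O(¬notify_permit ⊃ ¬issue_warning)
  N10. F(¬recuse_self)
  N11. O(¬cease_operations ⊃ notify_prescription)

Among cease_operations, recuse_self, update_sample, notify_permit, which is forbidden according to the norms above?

update_sample

Premise 7 gives O(vacate_premises).
The contrapositive of premise 4 (O(¬forward_request ⊃ ¬vacate_premises)) is O(vacate_premises ⊃ forward_request), and O(vacate_premises) is already established, so O(forward_request).
Premise 2 is O(publish_waiver ⊃ ¬forward_request); contrapositively O(forward_request ⊃ ¬publish_waiver). Since O(forward_request) holds, K gives O(¬publish_waiver).
Premise 8, O(¬issue_warning ⊃ publish_waiver), contraposes to O(¬publish_waiver ⊃ issue_warning); with O(¬publish_waiver) we get O(issue_warning).
Premise 9, O(¬notify_permit ⊃ ¬issue_warning), contraposes to O(issue_warning ⊃ notify_permit); with O(issue_warning) we get O(notify_permit).
The contrapositive of premise 1 (O(update_sample ⊃ ¬notify_permit)) is O(notify_permit ⊃ ¬update_sample), and O(notify_permit) is already established, so O(¬update_sample).
So O(¬update_sample) holds, i.e. update_sample is forbidden. None of the other listed options is forbidden under the premises.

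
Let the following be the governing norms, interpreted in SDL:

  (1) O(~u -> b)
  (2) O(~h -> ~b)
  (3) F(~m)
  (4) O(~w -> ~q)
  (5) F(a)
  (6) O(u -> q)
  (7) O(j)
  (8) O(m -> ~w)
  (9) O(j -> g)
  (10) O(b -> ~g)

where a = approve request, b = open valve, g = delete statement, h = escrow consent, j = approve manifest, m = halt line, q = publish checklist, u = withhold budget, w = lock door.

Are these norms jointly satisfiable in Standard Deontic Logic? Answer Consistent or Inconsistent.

Inconsistent

From premise 7 we have O(j).
Applying K to premise 9 (O(j -> g)) and O(j) yields O(g).
The contrapositive of premise 10 (O(b -> ~g)) is O(g -> ~b), and O(g) is already established, so O(~b).
The contrapositive of premise 1 (O(~u -> b)) is O(~b -> u), and O(~b) is already established, so O(u).
From O(u) and premise 6, O(u -> q), we obtain O(q).
Premise 4, O(~w -> ~q), contraposes to O(q -> w); with O(q) we get O(w).
The contrapositive of premise 8 (O(m -> ~w)) is O(w -> ~m), and O(w) is already established, so O(~m).
But premise 3, F(~m), means O(m).
We now have both O(~m) and O(m) — m is simultaneously obligatory and forbidden, violating the D-axiom.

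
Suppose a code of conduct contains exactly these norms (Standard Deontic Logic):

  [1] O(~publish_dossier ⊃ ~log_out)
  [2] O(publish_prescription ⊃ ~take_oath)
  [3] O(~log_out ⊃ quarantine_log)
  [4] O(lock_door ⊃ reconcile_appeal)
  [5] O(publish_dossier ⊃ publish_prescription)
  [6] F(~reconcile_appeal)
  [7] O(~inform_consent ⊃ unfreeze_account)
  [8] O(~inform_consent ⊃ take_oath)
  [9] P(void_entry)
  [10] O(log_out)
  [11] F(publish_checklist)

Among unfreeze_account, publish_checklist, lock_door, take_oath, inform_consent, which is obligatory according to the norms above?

inform_consent

From premise 10 we have O(log_out).
The contrapositive of premise 1 (O(~publish_dossier ⊃ ~log_out)) is O(log_out ⊃ publish_dossier), and O(log_out) is already established, so O(publish_dossier).
From O(publish_dossier) and premise 5, O(publish_dossier ⊃ publish_prescription), we obtain O(publish_prescription).
Applying K to premise 2 (O(publish_prescription ⊃ ~take_oath)) and O(publish_prescription) yields O(~take_oath).
Premise 8, O(~inform_consent ⊃ take_oath), contraposes to O(~take_oath ⊃ inform_consent); with O(~take_oath) we get O(inform_consent).
So O(inform_consent) holds — inform_consent is obligatory. None of the other listed options is made obligatory by any chain of premises.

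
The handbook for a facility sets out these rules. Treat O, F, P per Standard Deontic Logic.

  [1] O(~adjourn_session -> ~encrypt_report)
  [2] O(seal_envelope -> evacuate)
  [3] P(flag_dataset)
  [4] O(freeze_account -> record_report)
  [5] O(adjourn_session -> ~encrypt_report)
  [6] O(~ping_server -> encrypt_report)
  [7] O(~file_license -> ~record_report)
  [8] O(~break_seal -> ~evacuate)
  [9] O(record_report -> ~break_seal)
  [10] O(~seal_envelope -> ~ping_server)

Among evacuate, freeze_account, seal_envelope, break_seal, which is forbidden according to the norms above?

Premises 5 and 1 cover both cases: O(adjourn_session -> ~encrypt_report) and O(~adjourn_session -> ~encrypt_report). Since adjourn_session ∨ ~adjourn_session is a tautology, O(~encrypt_report) follows.
Premise 6, O(~ping_server -> encrypt_report), contraposes to O(~encrypt_report -> ping_server); with O(~encrypt_report) we get O(ping_server).
Premise 10, O(~seal_envelope -> ~ping_server), contraposes to O(ping_server -> seal_envelope); with O(ping_server) we get O(seal_envelope).
Premise 2 is O(seal_envelope -> evacuate); since O(seal_envelope), deontic closure gives O(evacuate).
The contrapositive of premise 8 (O(~break_seal -> ~evacuate)) is O(evacuate -> break_seal), and O(evacuate) is already established, so O(break_seal).
The contrapositive of premise 9 (O(record_report -> ~break_seal)) is O(break_seal -> ~record_report), and O(break_seal) is already established, so O(~record_report).
Premise 4, O(freeze_account -> record_report), contraposes to O(~record_report -> ~freeze_account); with O(~record_report) we get O(~freeze_account).
So O(~freeze_account) holds, i.e. freeze_account is forbidden. None of the other listed options is forbidden under the premises.

freeze_account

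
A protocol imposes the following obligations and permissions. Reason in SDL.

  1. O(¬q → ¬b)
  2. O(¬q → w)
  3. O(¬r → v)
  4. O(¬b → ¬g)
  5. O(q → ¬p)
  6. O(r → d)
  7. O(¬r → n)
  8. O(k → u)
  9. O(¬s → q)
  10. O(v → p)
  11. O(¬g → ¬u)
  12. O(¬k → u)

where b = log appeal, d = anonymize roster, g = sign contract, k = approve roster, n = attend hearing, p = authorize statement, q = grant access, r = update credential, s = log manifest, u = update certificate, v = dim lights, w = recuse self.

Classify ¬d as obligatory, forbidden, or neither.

Premises 12 and 8 cover both cases: O(¬k → u) and O(k → u). Since ¬k ∨ k is a tautology, O(u) follows.
The contrapositive of premise 11 (O(¬g → ¬u)) is O(u → g), and O(u) is already established, so O(g).
The contrapositive of premise 4 (O(¬b → ¬g)) is O(g → b), and O(g) is already established, so O(b).
Premise 1, O(¬q → ¬b), contraposes to O(b → q); with O(b) we get O(q).
Applying K to premise 5 (O(q → ¬p)) and O(q) yields O(¬p).
Premise 10 is O(v → p); contrapositively O(¬p → ¬v). Since O(¬p) holds, K gives O(¬v).
Premise 3, O(¬r → v), contraposes to O(¬v → r); with O(¬v) we get O(r).
Applying K to premise 6 (O(r → d)) and O(r) yields O(d).
Premises 2, 7, 9 do not contribute to this derivation.
Thus O(d), which is F(¬d): ¬d is forbidden.

Forbidden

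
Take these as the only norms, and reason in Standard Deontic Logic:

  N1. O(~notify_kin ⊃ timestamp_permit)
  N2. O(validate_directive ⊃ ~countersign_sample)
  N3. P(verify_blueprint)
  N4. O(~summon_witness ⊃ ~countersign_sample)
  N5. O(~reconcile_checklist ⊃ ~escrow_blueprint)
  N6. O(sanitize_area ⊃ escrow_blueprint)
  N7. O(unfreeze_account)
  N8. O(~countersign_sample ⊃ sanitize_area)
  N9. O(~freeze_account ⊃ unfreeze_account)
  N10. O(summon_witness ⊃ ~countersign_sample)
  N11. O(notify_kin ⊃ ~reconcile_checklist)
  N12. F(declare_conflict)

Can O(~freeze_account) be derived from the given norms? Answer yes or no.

No

Premise 9 is O(~freeze_account ⊃ unfreeze_account); even if O(unfreeze_account) held, inferring O(~freeze_account) would be affirming the consequent — invalid.
No other premise forces O(~freeze_account). An ideal world satisfying every premise can still have ~freeze_account false, so O(~freeze_account) is not derivable.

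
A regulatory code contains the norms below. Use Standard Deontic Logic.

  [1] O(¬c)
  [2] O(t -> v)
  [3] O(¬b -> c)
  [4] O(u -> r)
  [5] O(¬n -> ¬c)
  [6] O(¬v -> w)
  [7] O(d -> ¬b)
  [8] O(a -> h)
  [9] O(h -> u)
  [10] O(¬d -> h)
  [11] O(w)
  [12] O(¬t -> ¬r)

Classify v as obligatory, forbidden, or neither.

Premise 1 states O(¬c) outright.
The contrapositive of premise 3 (O(¬b -> c)) is O(¬c -> b), and O(¬c) is already established, so O(b).
The contrapositive of premise 7 (O(d -> ¬b)) is O(b -> ¬d), and O(b) is already established, so O(¬d).
Premise 10 is O(¬d -> h); since O(¬d), deontic closure gives O(h).
Applying K to premise 9 (O(h -> u)) and O(h) yields O(u).
Applying K to premise 4 (O(u -> r)) and O(u) yields O(r).
Premise 12, O(¬t -> ¬r), contraposes to O(r -> t); with O(r) we get O(t).
Applying K to premise 2 (O(t -> v)) and O(t) yields O(v).
Premises 5, 6, 8, 11 do not contribute to this derivation.
Hence v is obligatory.

Obligatory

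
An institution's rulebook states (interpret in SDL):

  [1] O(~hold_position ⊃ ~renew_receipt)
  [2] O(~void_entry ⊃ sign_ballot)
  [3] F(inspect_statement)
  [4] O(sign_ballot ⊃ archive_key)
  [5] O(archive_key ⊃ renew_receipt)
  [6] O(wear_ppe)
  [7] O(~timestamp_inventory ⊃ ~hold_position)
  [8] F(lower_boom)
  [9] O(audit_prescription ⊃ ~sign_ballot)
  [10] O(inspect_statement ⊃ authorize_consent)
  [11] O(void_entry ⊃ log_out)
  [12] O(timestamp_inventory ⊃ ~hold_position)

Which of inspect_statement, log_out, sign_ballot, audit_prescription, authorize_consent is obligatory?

Premises 12 and 7 cover both cases: O(timestamp_inventory ⊃ ~hold_position) and O(~timestamp_inventory ⊃ ~hold_position). Since timestamp_inventory ∨ ~timestamp_inventory is a tautology, O(~hold_position) follows.
From O(~hold_position) and premise 1, O(~hold_position ⊃ ~renew_receipt), we obtain O(~renew_receipt).
The contrapositive of premise 5 (O(archive_key ⊃ renew_receipt)) is O(~renew_receipt ⊃ ~archive_key), and O(~renew_receipt) is already established, so O(~archive_key).
Premise 4, O(sign_ballot ⊃ archive_key), contraposes to O(~archive_key ⊃ ~sign_ballot); with O(~archive_key) we get O(~sign_ballot).
Premise 2 is O(~void_entry ⊃ sign_ballot); contrapositively O(~sign_ballot ⊃ void_entry). Since O(~sign_ballot) holds, K gives O(void_entry).
Premise 11 is O(void_entry ⊃ log_out); since O(void_entry), deontic closure gives O(log_out).
So O(log_out) holds — log_out is obligatory. None of the other listed options is made obligatory by any chain of premises.

log_out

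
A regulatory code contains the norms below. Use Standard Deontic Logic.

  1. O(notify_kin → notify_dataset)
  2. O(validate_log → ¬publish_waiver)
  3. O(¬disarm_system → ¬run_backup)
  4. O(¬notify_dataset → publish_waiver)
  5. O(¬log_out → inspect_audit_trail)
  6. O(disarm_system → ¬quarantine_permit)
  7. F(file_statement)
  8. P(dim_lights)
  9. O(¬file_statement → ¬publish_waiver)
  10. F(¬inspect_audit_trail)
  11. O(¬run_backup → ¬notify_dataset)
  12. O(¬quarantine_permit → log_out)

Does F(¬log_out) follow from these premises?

Yes

Premise 7 is F(file_statement), i.e. O(¬file_statement).
Premise 9 is O(¬file_statement → ¬publish_waiver); since O(¬file_statement), deontic closure gives O(¬publish_waiver).
Premise 4, O(¬notify_dataset → publish_waiver), contraposes to O(¬publish_waiver → notify_dataset); with O(¬publish_waiver) we get O(notify_dataset).
The contrapositive of premise 11 (O(¬run_backup → ¬notify_dataset)) is O(notify_dataset → run_backup), and O(notify_dataset) is already established, so O(run_backup).
The contrapositive of premise 3 (O(¬disarm_system → ¬run_backup)) is O(run_backup → disarm_system), and O(run_backup) is already established, so O(disarm_system).
With premise 6, O(disarm_system → ¬quarantine_permit), the K-axiom yields O(¬quarantine_permit).
With premise 12, O(¬quarantine_permit → log_out), the K-axiom yields O(log_out).
Premises 1, 2, 5, 8, 10 do not contribute to this derivation.
So O(log_out) holds, i.e. F(¬log_out). The claim follows.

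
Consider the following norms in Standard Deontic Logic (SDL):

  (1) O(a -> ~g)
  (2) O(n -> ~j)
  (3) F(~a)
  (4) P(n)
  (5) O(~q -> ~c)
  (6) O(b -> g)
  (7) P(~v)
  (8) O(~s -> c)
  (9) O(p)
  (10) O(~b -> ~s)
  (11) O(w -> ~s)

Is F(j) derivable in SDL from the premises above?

No

Premise 2 is O(n -> ~j), but O(n) is not derivable from the premises (the permission P(n) asserts only ~O(~n), not O(n)), so it does not yield O(~j).
No other premise forces O(~j). An ideal world satisfying every premise can still have j true, so F(j) is not derivable.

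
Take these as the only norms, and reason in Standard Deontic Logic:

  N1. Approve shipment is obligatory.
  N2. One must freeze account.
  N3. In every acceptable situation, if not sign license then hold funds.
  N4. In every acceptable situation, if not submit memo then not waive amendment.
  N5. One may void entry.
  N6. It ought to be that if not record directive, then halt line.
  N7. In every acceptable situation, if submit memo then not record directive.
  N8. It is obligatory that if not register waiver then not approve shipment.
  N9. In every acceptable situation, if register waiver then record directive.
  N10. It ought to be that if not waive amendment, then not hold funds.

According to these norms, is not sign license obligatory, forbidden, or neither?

Premise 1 gives O(approve_shipment).
The contrapositive of premise 8 (O(¬register_waiver → ¬approve_shipment)) is O(approve_shipment → register_waiver), and O(approve_shipment) is already established, so O(register_waiver).
Premise 9 is O(register_waiver → record_directive); since O(register_waiver), deontic closure gives O(record_directive).
Premise 7, O(submit_memo → ¬record_directive), contraposes to O(record_directive → ¬submit_memo); with O(record_directive) we get O(¬submit_memo).
Premise 4 is O(¬submit_memo → ¬waive_amendment); since O(¬submit_memo), deontic closure gives O(¬waive_amendment).
Premise 10 is O(¬waive_amendment → ¬hold_funds); since O(¬waive_amendment), deontic closure gives O(¬hold_funds).
Premise 3, O(¬sign_license → hold_funds), contraposes to O(¬hold_funds → sign_license); with O(¬hold_funds) we get O(sign_license).
Premises 2, 5, 6 do not contribute to this derivation.
Thus O(sign_license), which is F(¬sign_license): ¬sign_license is forbidden.

Forbidden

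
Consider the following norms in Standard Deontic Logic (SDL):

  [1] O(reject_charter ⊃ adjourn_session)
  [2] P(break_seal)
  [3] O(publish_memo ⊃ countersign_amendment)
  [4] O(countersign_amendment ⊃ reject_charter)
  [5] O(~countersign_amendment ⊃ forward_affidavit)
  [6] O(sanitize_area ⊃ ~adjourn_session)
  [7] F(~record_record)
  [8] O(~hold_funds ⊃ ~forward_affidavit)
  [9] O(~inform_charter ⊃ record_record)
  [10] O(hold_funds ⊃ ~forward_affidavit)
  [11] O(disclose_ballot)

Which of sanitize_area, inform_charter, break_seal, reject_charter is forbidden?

Premises 10 and 8 cover both cases: O(hold_funds ⊃ ~forward_affidavit) and O(~hold_funds ⊃ ~forward_affidavit). Since hold_funds ∨ ~hold_funds is a tautology, O(~forward_affidavit) follows.
Premise 5 is O(~countersign_amendment ⊃ forward_affidavit); contrapositively O(~forward_affidavit ⊃ countersign_amendment). Since O(~forward_affidavit) holds, K gives O(countersign_amendment).
Applying K to premise 4 (O(countersign_amendment ⊃ reject_charter)) and O(countersign_amendment) yields O(reject_charter).
Applying K to premise 1 (O(reject_charter ⊃ adjourn_session)) and O(reject_charter) yields O(adjourn_session).
Premise 6 is O(sanitize_area ⊃ ~adjourn_session); contrapositively O(adjourn_session ⊃ ~sanitize_area). Since O(adjourn_session) holds, K gives O(~sanitize_area).
So O(~sanitize_area) holds, i.e. sanitize_area is forbidden. None of the other listed options is forbidden under the premises.

sanitize_area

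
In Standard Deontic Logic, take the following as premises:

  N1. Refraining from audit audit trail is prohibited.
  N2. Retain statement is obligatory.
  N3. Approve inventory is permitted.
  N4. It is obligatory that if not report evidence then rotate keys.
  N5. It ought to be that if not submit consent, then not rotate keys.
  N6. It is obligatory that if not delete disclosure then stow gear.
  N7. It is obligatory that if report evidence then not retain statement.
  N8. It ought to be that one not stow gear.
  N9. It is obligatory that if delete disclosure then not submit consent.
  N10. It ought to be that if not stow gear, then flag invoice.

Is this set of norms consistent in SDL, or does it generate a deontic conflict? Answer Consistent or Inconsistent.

Inconsistent

Premise 2 states O(retain_statement) outright.
The contrapositive of premise 7 (O(report_evidence → ¬retain_statement)) is O(retain_statement → ¬report_evidence), and O(retain_statement) is already established, so O(¬report_evidence).
From O(¬report_evidence) and premise 4, O(¬report_evidence → rotate_keys), we obtain O(rotate_keys).
The contrapositive of premise 5 (O(¬submit_consent → ¬rotate_keys)) is O(rotate_keys → submit_consent), and O(rotate_keys) is already established, so O(submit_consent).
The contrapositive of premise 9 (O(delete_disclosure → ¬submit_consent)) is O(submit_consent → ¬delete_disclosure), and O(submit_consent) is already established, so O(¬delete_disclosure).
From O(¬delete_disclosure) and premise 6, O(¬delete_disclosure → stow_gear), we obtain O(stow_gear).
Yet premise 8 states O(¬stow_gear).
We now have both O(stow_gear) and O(¬stow_gear) — stow_gear is simultaneously obligatory and forbidden, violating the D-axiom.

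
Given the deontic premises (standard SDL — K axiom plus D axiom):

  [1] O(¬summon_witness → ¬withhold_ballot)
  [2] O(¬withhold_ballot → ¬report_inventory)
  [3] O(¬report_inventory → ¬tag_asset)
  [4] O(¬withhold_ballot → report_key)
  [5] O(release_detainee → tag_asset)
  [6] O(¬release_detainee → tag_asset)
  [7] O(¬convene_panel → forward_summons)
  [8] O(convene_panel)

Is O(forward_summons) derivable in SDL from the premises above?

Premise 7 is O(¬convene_panel → forward_summons), but O(¬convene_panel) is not derivable from the premises, so it does not yield O(forward_summons).
No other premise forces O(forward_summons). An ideal world satisfying every premise can still have forward_summons false, so O(forward_summons) is not derivable.

No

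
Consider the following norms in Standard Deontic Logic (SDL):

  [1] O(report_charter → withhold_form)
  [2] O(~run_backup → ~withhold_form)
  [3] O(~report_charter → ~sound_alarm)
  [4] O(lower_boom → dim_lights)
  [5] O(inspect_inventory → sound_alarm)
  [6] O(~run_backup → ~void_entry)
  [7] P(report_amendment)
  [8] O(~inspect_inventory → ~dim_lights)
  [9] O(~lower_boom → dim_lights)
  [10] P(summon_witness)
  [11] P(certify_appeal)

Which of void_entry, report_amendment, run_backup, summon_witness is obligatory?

Premises 4 and 9 cover both cases: O(lower_boom → dim_lights) and O(~lower_boom → dim_lights). Since lower_boom ∨ ~lower_boom is a tautology, O(dim_lights) follows.
Premise 8, O(~inspect_inventory → ~dim_lights), contraposes to O(dim_lights → inspect_inventory); with O(dim_lights) we get O(inspect_inventory).
With premise 5, O(inspect_inventory → sound_alarm), the K-axiom yields O(sound_alarm).
Premise 3 is O(~report_charter → ~sound_alarm); contrapositively O(sound_alarm → report_charter). Since O(sound_alarm) holds, K gives O(report_charter).
Premise 1 is O(report_charter → withhold_form); since O(report_charter), deontic closure gives O(withhold_form).
Premise 2 is O(~run_backup → ~withhold_form); contrapositively O(withhold_form → run_backup). Since O(withhold_form) holds, K gives O(run_backup).
So O(run_backup) holds — run_backup is obligatory. None of the other listed options is made obligatory by any chain of premises.

run_backup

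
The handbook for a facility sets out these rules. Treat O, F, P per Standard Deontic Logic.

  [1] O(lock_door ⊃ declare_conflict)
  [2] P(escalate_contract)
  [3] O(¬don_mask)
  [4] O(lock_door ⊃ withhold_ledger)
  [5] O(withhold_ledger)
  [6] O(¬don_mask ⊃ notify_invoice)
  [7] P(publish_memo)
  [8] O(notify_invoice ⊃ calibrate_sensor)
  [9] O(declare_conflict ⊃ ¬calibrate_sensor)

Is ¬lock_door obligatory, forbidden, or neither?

Obligatory

Premise 3 gives O(¬don_mask).
Premise 6 is O(¬don_mask ⊃ notify_invoice); since O(¬don_mask), deontic closure gives O(notify_invoice).
Premise 8 is O(notify_invoice ⊃ calibrate_sensor); since O(notify_invoice), deontic closure gives O(calibrate_sensor).
The contrapositive of premise 9 (O(declare_conflict ⊃ ¬calibrate_sensor)) is O(calibrate_sensor ⊃ ¬declare_conflict), and O(calibrate_sensor) is already established, so O(¬declare_conflict).
The contrapositive of premise 1 (O(lock_door ⊃ declare_conflict)) is O(¬declare_conflict ⊃ ¬lock_door), and O(¬declare_conflict) is already established, so O(¬lock_door).
Premises 2, 4, 5, 7 do not contribute to this derivation.
Hence ¬lock_door is obligatory.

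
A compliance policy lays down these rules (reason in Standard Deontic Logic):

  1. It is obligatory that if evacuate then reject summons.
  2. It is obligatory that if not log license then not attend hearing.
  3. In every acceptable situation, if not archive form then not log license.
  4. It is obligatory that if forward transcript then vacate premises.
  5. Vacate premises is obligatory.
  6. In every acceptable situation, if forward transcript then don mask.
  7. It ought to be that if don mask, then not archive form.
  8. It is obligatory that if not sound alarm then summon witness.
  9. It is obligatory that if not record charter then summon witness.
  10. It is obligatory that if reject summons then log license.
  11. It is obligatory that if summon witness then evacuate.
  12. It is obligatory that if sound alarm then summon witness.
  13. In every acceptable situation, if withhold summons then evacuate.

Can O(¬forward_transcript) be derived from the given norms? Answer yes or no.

Yes

Premises 12 and 8 are O(sound_alarm → summon_witness) and O(¬sound_alarm → summon_witness); every ideal world satisfies sound_alarm or ¬sound_alarm, so in either case summon_witness holds — hence O(summon_witness).
Premise 11 is O(summon_witness → evacuate); since O(summon_witness), deontic closure gives O(evacuate).
Premise 1 is O(evacuate → reject_summons); since O(evacuate), deontic closure gives O(reject_summons).
Premise 10 is O(reject_summons → log_license); since O(reject_summons), deontic closure gives O(log_license).
Premise 3, O(¬archive_form → ¬log_license), contraposes to O(log_license → archive_form); with O(log_license) we get O(archive_form).
Premise 7, O(don_mask → ¬archive_form), contraposes to O(archive_form → ¬don_mask); with O(archive_form) we get O(¬don_mask).
Premise 6, O(forward_transcript → don_mask), contraposes to O(¬don_mask → ¬forward_transcript); with O(¬don_mask) we get O(¬forward_transcript).
Premises 2, 4, 5, 9, 13 do not contribute to this derivation.
So O(¬forward_transcript) follows.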